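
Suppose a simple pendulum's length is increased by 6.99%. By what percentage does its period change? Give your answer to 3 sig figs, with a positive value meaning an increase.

T ∝ √L, so T'/T = √(1.070) = 1.034.
Percentage change in T = (1.034 − 1) × 100% = 3.44%.

3.44%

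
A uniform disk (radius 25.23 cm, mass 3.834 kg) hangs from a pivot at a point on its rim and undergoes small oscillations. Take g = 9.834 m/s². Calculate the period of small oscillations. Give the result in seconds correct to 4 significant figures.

1.233 s

I_cm = ½mr² = 0.12203 kg·m². The pivot is at distance d = 0.2523 m from the centre of mass.
By the parallel-axis theorem, I = I_cm + md² = 0.12203 + 0.24405 = 0.36608 kg·m².
T = 2π√(I/(mgd)) = 2π√(0.36608/(3.834 × 9.834 × 0.2523)) = 1.233 s.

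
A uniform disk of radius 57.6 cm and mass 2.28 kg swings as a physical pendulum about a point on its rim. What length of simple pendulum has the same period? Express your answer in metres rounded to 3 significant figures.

0.864 m

The equivalent simple-pendulum length is L_eq = I/(md), where I is about the pivot and d = 0.5760 m.
I_cm = ½mR² = 0.3782 kg·m², so I = I_cm + md² = 0.3782 + 0.7564 = 1.135 kg·m².
L_eq = 1.135/(2.28 × 0.5760) = 0.864 m.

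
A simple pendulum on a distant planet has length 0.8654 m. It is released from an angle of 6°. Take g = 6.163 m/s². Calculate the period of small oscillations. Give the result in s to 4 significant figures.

T = 2π√(L/g) = 2π√(0.8654/6.163) = 2π × 0.37472 = 2.354 s.

2.354 s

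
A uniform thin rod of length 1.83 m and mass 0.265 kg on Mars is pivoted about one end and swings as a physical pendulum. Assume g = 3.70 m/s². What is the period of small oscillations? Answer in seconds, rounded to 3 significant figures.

For a physical pendulum T = 2π√(I/(mgd)), with d = 0.9150 m from pivot to centre of mass.
I_cm = mL²/12 = 0.265 × 1.83²/12 = 0.07395 kg·m²; I = I_cm + md² = 0.07395 + 0.265 × 0.9150² = 0.2958 kg·m².
T = 2π√(0.2958/(0.265 × 3.70 × 0.9150)) = 3.61 s.

3.61 s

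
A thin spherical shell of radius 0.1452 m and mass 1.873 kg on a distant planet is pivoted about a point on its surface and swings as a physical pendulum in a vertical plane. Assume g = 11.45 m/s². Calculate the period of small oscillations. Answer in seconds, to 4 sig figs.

0.9135 s

I_cm = (2/3)mr² = 0.026326 kg·m². The pivot is at distance d = 0.1452 m from the centre of mass.
By the parallel-axis theorem, I = I_cm + md² = 0.026326 + 0.039489 = 0.065814 kg·m².
T = 2π√(I/(mgd)) = 2π√(0.065814/(1.873 × 11.45 × 0.1452)) = 0.9135 s.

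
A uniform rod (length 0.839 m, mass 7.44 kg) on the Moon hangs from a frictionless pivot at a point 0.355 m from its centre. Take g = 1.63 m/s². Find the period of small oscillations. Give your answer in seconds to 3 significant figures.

For a physical pendulum T = 2π√(I/(mgd)), with d = 0.3550 m from pivot to centre of mass.
I_cm = mL²/12 = 7.44 × 0.839²/12 = 0.4364 kg·m²; I = I_cm + md² = 0.4364 + 7.44 × 0.3550² = 1.374 kg·m².
T = 2π√(1.374/(7.44 × 1.63 × 0.3550)) = 3.55 s.

3.55 s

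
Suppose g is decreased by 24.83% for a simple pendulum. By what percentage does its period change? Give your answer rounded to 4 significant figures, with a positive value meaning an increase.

T ∝ 1/√g, so T'/T = 1/√(0.75170) = 1.1534.
Percentage change in T = (1.1534 − 1) × 100% = 15.34%.

15.34%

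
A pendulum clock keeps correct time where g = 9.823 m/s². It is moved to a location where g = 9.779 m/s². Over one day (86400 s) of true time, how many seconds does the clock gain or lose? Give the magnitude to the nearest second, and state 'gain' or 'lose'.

The clock's period scales as T ∝ 1/√g, so T'/T = √(9.823/9.779) = 1.00225.
In 86400 s of true time the clock registers 86400/1.00225 = 86206.3 s, so it loses 194 s.

lose 194 s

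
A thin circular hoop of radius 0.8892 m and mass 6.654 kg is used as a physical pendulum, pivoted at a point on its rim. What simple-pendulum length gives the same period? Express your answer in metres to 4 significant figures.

The equivalent simple-pendulum length is L_eq = I/(md), where I is about the pivot and d = 0.88920 m.
I_cm = mR² = 5.2612 kg·m², so I = I_cm + md² = 5.2612 + 5.2612 = 10.522 kg·m².
L_eq = 10.522/(6.654 × 0.88920) = 1.778 m.

1.778 m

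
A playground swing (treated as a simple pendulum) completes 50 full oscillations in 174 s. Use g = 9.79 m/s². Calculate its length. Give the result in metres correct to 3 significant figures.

3.00 m

T = 174/50 = 3.480 s.
From T = 2π√(L/g), L = gT²/(4π²) = 9.79 × 3.480²/(4π²) = 3.00 m.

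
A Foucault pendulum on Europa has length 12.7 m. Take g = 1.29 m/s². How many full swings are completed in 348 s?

17

T = 2π√(L/g) = 2π√(12.7/1.29) = 19.71 s.
Number of complete oscillations = ⌊348/19.71⌋ = ⌊17.65⌋ = 17.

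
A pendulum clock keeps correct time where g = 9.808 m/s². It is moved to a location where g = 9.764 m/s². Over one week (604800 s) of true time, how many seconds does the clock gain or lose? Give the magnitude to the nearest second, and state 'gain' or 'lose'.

The clock's period scales as T ∝ 1/√g, so T'/T = √(9.808/9.764) = 1.00225.
In 604800 s of true time the clock registers 604800/1.00225 = 603441.9 s, so it loses 1358 s.

lose 1358 s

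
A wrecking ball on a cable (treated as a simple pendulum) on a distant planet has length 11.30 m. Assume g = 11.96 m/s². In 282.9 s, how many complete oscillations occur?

T = 2π√(L/g) = 2π√(11.30/11.96) = 6.1074 s.
Number of complete oscillations = ⌊282.9/6.1074⌋ = ⌊46.321⌋ = 46.

46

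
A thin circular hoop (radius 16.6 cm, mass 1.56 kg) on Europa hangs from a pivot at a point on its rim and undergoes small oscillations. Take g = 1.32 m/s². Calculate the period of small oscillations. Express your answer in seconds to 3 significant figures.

I_cm = mr² = 0.04299 kg·m². The pivot is at distance d = 0.166 m from the centre of mass.
By the parallel-axis theorem, I = I_cm + md² = 0.04299 + 0.04299 = 0.08597 kg·m².
T = 2π√(I/(mgd)) = 2π√(0.08597/(1.56 × 1.32 × 0.166)) = 3.15 s.

3.15 s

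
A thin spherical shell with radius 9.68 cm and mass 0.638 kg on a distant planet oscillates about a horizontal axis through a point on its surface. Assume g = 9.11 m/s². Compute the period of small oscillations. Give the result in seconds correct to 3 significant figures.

0.836 s

I_cm = (2/3)mr² = 0.003985 kg·m². The pivot is at distance d = 0.0968 m from the centre of mass.
By the parallel-axis theorem, I = I_cm + md² = 0.003985 + 0.005978 = 0.009964 kg·m².
T = 2π√(I/(mgd)) = 2π√(0.009964/(0.638 × 9.11 × 0.0968)) = 0.836 s.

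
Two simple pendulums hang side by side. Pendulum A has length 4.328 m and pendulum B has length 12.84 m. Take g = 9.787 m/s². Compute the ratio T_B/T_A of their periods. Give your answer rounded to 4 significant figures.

T ∝ √L, so T_B/T_A = √(L_B/L_A) = √(12.84/4.328) = 1.722.

1.722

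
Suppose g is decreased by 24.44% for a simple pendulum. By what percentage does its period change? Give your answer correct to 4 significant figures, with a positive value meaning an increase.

15.04%

T ∝ 1/√g, so T'/T = 1/√(0.75560) = 1.1504.
Percentage change in T = (1.1504 − 1) × 100% = 15.04%.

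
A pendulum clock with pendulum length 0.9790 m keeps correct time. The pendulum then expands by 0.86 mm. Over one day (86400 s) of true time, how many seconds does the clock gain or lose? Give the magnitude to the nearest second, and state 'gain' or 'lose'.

T ∝ √L, so T'/T = √(0.97986/0.9790) = 1.00044.
In 86400 s of true time the clock registers 86400/1.00044 = 86362.1 s, so it loses 38 s.

lose 38 s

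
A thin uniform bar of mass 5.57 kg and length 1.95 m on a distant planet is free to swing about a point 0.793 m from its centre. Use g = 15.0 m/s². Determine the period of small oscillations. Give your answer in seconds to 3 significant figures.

1.77 s

For a physical pendulum T = 2π√(I/(mgd)), with d = 0.7930 m from pivot to centre of mass.
I_cm = mL²/12 = 5.57 × 1.95²/12 = 1.765 kg·m²; I = I_cm + md² = 1.765 + 5.57 × 0.7930² = 5.268 kg·m².
T = 2π√(5.268/(5.57 × 15.0 × 0.7930)) = 1.77 s.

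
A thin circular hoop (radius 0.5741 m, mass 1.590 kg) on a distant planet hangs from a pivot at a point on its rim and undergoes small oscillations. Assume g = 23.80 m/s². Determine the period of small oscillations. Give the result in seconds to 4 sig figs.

I_cm = mr² = 0.52405 kg·m². The pivot is at distance d = 0.5741 m from the centre of mass.
By the parallel-axis theorem, I = I_cm + md² = 0.52405 + 0.52405 = 1.0481 kg·m².
T = 2π√(I/(mgd)) = 2π√(1.0481/(1.590 × 23.80 × 0.5741)) = 1.380 s.

1.380 s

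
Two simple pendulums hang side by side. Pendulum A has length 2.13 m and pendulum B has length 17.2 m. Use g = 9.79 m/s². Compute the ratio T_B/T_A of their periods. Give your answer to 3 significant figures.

2.84

T ∝ √L, so T_B/T_A = √(L_B/L_A) = √(17.2/2.13) = 2.84.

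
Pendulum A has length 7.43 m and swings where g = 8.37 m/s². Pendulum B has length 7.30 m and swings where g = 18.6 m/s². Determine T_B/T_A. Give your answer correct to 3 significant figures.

T = 2π√(L/g), so T_B/T_A = √((L_B/g_B)/(L_A/g_A)) = √((7.30/18.6)/(7.43/8.37)) = 0.665.

0.665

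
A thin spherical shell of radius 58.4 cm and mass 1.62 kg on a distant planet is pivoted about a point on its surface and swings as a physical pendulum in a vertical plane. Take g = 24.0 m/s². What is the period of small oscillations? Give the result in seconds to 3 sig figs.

I_cm = (2/3)mr² = 0.3683 kg·m². The pivot is at distance d = 0.584 m from the centre of mass.
By the parallel-axis theorem, I = I_cm + md² = 0.3683 + 0.5525 = 0.9209 kg·m².
T = 2π√(I/(mgd)) = 2π√(0.9209/(1.62 × 24.0 × 0.584)) = 1.27 s.

1.27 s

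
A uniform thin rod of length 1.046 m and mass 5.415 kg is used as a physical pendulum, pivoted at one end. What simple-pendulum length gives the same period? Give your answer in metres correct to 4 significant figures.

0.6973 m

The equivalent simple-pendulum length is L_eq = I/(md), where I is about the pivot and d = 0.52300 m.
I_cm = (1/12)mL² = 0.49372 kg·m², so I = I_cm + md² = 0.49372 + 1.4812 = 1.9749 kg·m².
L_eq = 1.9749/(5.415 × 0.52300) = 0.6973 m.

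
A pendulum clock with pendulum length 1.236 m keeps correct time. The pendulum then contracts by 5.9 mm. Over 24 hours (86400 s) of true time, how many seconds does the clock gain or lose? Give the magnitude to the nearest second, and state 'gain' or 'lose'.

T ∝ √L, so T'/T = √(1.23010/1.236) = 0.997610.
In 86400 s of true time the clock registers 86400/0.997610 = 86607.0 s, so it gains 207 s.

gain 207 s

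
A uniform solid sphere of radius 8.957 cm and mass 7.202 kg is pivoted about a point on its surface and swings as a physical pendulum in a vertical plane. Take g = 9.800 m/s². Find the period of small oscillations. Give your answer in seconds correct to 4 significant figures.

I_cm = (2/5)mr² = 0.023112 kg·m². The pivot is at distance d = 0.08957 m from the centre of mass.
By the parallel-axis theorem, I = I_cm + md² = 0.023112 + 0.057780 = 0.080892 kg·m².
T = 2π√(I/(mgd)) = 2π√(0.080892/(7.202 × 9.800 × 0.08957)) = 0.7107 s.

0.7107 s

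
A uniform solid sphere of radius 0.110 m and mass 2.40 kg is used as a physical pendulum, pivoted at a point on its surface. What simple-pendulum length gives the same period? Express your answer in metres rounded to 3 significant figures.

0.154 m

The equivalent simple-pendulum length is L_eq = I/(md), where I is about the pivot and d = 0.1100 m.
I_cm = (2/5)mR² = 0.01162 kg·m², so I = I_cm + md² = 0.01162 + 0.02904 = 0.04066 kg·m².
L_eq = 0.04066/(2.40 × 0.1100) = 0.154 m.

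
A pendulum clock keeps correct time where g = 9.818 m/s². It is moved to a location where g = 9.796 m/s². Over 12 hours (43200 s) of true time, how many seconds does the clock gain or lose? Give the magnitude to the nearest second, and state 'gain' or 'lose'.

lose 48 s

The clock's period scales as T ∝ 1/√g, so T'/T = √(9.818/9.796) = 1.00112.
In 43200 s of true time the clock registers 43200/1.00112 = 43151.6 s, so it loses 48 s.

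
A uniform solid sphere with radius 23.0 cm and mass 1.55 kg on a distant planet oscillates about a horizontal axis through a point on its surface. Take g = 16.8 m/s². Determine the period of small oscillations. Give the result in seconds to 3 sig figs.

I_cm = (2/5)mr² = 0.03280 kg·m². The pivot is at distance d = 0.230 m from the centre of mass.
By the parallel-axis theorem, I = I_cm + md² = 0.03280 + 0.08200 = 0.1148 kg·m².
T = 2π√(I/(mgd)) = 2π√(0.1148/(1.55 × 16.8 × 0.230)) = 0.870 s.

0.870 s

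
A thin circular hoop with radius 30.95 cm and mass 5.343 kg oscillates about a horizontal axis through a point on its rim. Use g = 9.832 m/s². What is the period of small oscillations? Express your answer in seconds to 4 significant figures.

I_cm = mr² = 0.51181 kg·m². The pivot is at distance d = 0.3095 m from the centre of mass.
By the parallel-axis theorem, I = I_cm + md² = 0.51181 + 0.51181 = 1.0236 kg·m².
T = 2π√(I/(mgd)) = 2π√(1.0236/(5.343 × 9.832 × 0.3095)) = 1.577 s.

1.577 s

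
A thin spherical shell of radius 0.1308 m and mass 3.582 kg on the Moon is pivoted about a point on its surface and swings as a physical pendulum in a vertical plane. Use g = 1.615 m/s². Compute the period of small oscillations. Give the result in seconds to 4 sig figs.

I_cm = (2/3)mr² = 0.040855 kg·m². The pivot is at distance d = 0.1308 m from the centre of mass.
By the parallel-axis theorem, I = I_cm + md² = 0.040855 + 0.061283 = 0.10214 kg·m².
T = 2π√(I/(mgd)) = 2π√(0.10214/(3.582 × 1.615 × 0.1308)) = 2.308 s.

2.308 s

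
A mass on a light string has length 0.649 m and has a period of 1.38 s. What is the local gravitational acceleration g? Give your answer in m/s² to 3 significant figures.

13.5 m/s²

From T = 2π√(L/g), g = 4π²L/T² = 4π² × 0.649/1.380² = 13.5 m/s².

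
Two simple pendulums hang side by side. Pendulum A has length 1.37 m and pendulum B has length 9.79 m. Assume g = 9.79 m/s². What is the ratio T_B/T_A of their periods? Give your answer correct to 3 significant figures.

2.67

T ∝ √L, so T_B/T_A = √(L_B/L_A) = √(9.79/1.37) = 2.67.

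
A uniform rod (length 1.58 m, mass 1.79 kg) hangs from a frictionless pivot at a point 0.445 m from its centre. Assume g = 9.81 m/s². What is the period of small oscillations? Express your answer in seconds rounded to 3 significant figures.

1.92 s

For a physical pendulum T = 2π√(I/(mgd)), with d = 0.4450 m from pivot to centre of mass.
I_cm = mL²/12 = 1.79 × 1.58²/12 = 0.3724 kg·m²; I = I_cm + md² = 0.3724 + 1.79 × 0.4450² = 0.7268 kg·m².
T = 2π√(0.7268/(1.79 × 9.81 × 0.4450)) = 1.92 s.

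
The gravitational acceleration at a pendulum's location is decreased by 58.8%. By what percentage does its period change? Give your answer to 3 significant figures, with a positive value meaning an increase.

55.8%

T ∝ 1/√g, so T'/T = 1/√(0.4120) = 1.558.
Percentage change in T = (1.558 − 1) × 100% = 55.8%.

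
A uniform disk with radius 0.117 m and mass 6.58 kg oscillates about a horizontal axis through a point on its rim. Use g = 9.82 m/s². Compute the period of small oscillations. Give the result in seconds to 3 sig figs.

I_cm = ½mr² = 0.04504 kg·m². The pivot is at distance d = 0.117 m from the centre of mass.
By the parallel-axis theorem, I = I_cm + md² = 0.04504 + 0.09007 = 0.1351 kg·m².
T = 2π√(I/(mgd)) = 2π√(0.1351/(6.58 × 9.82 × 0.117)) = 0.840 s.

0.840 s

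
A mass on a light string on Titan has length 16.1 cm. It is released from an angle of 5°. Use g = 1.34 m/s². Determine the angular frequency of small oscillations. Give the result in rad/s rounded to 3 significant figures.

ω = √(g/L) = √(1.34/0.161) = 2.88 rad/s.

2.88 rad/s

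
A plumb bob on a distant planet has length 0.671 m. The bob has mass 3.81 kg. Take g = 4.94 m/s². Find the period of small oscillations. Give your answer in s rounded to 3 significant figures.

T = 2π√(L/g) = 2π√(0.671/4.94) = 2π × 0.3686 = 2.32 s.

2.32 s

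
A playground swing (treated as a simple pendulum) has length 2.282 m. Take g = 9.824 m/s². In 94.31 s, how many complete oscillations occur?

31

T = 2π√(L/g) = 2π√(2.282/9.824) = 3.0283 s.
Number of complete oscillations = ⌊94.31/3.0283⌋ = ⌊31.143⌋ = 31.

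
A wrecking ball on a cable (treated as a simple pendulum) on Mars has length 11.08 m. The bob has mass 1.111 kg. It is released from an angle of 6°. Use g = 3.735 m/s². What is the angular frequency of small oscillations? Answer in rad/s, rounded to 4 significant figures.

ω = √(g/L) = √(3.735/11.08) = 0.5806 rad/s.

0.5806 rad/s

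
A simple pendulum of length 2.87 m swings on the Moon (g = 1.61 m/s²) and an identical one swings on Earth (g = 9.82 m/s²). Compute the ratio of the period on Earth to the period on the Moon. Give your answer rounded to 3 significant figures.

0.405

T ∝ 1/√g, so T₂/T₁ = √(g₁/g₂) = √(1.61/9.82) = 0.405.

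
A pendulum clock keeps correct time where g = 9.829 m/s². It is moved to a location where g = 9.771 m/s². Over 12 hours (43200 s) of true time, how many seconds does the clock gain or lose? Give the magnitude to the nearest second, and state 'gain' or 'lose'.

The clock's period scales as T ∝ 1/√g, so T'/T = √(9.829/9.771) = 1.00296.
In 43200 s of true time the clock registers 43200/1.00296 = 43072.4 s, so it loses 128 s.

lose 128 s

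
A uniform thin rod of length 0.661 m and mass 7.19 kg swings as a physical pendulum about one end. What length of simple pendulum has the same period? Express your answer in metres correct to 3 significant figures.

The equivalent simple-pendulum length is L_eq = I/(md), where I is about the pivot and d = 0.3305 m.
I_cm = (1/12)mL² = 0.2618 kg·m², so I = I_cm + md² = 0.2618 + 0.7854 = 1.047 kg·m².
L_eq = 1.047/(7.19 × 0.3305) = 0.441 m.

0.441 m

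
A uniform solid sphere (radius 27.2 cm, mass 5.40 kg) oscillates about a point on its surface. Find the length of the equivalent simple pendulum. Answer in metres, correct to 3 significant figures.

0.381 m

The equivalent simple-pendulum length is L_eq = I/(md), where I is about the pivot and d = 0.2720 m.
I_cm = (2/5)mR² = 0.1598 kg·m², so I = I_cm + md² = 0.1598 + 0.3995 = 0.5593 kg·m².
L_eq = 0.5593/(5.40 × 0.2720) = 0.381 m.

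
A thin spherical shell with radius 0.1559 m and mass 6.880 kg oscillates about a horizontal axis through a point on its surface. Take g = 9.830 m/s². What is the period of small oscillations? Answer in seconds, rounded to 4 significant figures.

I_cm = (2/3)mr² = 0.11148 kg·m². The pivot is at distance d = 0.1559 m from the centre of mass.
By the parallel-axis theorem, I = I_cm + md² = 0.11148 + 0.16722 = 0.27870 kg·m².
T = 2π√(I/(mgd)) = 2π√(0.27870/(6.880 × 9.830 × 0.1559)) = 1.022 s.

1.022 s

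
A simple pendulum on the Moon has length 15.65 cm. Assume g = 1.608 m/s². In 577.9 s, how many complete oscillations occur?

294

T = 2π√(L/g) = 2π√(0.1565/1.608) = 1.9602 s.
Number of complete oscillations = ⌊577.9/1.9602⌋ = ⌊294.82⌋ = 294.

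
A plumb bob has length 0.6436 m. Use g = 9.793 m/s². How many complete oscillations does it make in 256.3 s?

159

T = 2π√(L/g) = 2π√(0.6436/9.793) = 1.6108 s.
Number of complete oscillations = ⌊256.3/1.6108⌋ = ⌊159.12⌋ = 159.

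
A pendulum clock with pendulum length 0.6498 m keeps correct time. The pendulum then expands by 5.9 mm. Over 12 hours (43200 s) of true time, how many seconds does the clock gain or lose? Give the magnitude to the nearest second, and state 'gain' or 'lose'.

lose 195 s

T ∝ √L, so T'/T = √(0.65570/0.6498) = 1.00453.
In 43200 s of true time the clock registers 43200/1.00453 = 43005.2 s, so it loses 195 s.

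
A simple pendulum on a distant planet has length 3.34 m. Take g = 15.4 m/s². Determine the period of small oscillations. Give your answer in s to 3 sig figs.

2.93 s

T = 2π√(L/g) = 2π√(3.34/15.4) = 2π × 0.4657 = 2.93 s.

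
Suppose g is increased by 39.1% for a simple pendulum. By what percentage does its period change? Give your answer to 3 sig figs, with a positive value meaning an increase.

T ∝ 1/√g, so T'/T = 1/√(1.391) = 0.8479.
Percentage change in T = (0.8479 − 1) × 100% = -15.2%.

-15.2%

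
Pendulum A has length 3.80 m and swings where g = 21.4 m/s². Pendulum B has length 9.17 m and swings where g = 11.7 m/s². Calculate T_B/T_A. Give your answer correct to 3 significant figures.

2.10

T = 2π√(L/g), so T_B/T_A = √((L_B/g_B)/(L_A/g_A)) = √((9.17/11.7)/(3.80/21.4)) = 2.10.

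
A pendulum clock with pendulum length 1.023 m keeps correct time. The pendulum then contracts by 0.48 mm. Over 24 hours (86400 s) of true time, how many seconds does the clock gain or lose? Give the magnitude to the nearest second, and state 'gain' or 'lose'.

T ∝ √L, so T'/T = √(1.02252/1.023) = 0.999765.
In 86400 s of true time the clock registers 86400/0.999765 = 86420.3 s, so it gains 20 s.

gain 20 s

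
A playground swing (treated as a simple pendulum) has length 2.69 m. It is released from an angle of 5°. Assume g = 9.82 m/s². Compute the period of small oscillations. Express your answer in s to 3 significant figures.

3.29 s

T = 2π√(L/g) = 2π√(2.69/9.82) = 2π × 0.5234 = 3.29 s.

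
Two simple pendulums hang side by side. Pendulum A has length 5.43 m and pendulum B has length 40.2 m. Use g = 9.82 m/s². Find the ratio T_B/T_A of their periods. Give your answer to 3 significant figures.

T ∝ √L, so T_B/T_A = √(L_B/L_A) = √(40.2/5.43) = 2.72.

2.72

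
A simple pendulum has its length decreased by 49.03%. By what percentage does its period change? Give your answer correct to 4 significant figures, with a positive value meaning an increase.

T ∝ √L, so T'/T = √(0.50970) = 0.71393.
Percentage change in T = (0.71393 − 1) × 100% = -28.61%.

-28.61%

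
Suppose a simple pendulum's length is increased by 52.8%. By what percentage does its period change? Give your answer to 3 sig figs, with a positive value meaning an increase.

T ∝ √L, so T'/T = √(1.528) = 1.236.
Percentage change in T = (1.236 − 1) × 100% = 23.6%.

23.6%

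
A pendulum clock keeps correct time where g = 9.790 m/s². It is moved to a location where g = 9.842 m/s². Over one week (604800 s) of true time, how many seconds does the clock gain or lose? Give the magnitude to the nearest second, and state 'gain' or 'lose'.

The clock's period scales as T ∝ 1/√g, so T'/T = √(9.790/9.842) = 0.997355.
In 604800 s of true time the clock registers 604800/0.997355 = 606404.1 s, so it gains 1604 s.

gain 1604 s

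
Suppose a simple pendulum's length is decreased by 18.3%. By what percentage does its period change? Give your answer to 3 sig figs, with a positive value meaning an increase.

-9.61%

T ∝ √L, so T'/T = √(0.8170) = 0.9039.
Percentage change in T = (0.9039 − 1) × 100% = -9.61%.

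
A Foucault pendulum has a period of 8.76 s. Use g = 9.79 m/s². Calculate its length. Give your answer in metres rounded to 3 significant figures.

From T = 2π√(L/g), L = gT²/(4π²) = 9.79 × 8.760²/(4π²) = 19.0 m.

19.0 m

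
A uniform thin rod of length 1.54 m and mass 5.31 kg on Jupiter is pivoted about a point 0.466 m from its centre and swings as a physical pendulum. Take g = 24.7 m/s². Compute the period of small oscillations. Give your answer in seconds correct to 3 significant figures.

1.19 s

For a physical pendulum T = 2π√(I/(mgd)), with d = 0.4660 m from pivot to centre of mass.
I_cm = mL²/12 = 5.31 × 1.54²/12 = 1.049 kg·m²; I = I_cm + md² = 1.049 + 5.31 × 0.4660² = 2.203 kg·m².
T = 2π√(2.203/(5.31 × 24.7 × 0.4660)) = 1.19 s.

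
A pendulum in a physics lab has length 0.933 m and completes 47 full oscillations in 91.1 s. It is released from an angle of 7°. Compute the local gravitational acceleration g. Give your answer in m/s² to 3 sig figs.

T = 91.1/47 = 1.938 s.
From T = 2π√(L/g), g = 4π²L/T² = 4π² × 0.933/1.938² = 9.80 m/s².

9.80 m/s²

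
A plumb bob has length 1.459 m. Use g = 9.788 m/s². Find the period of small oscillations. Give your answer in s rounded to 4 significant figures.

T = 2π√(L/g) = 2π√(1.459/9.788) = 2π × 0.38608 = 2.426 s.

2.426 s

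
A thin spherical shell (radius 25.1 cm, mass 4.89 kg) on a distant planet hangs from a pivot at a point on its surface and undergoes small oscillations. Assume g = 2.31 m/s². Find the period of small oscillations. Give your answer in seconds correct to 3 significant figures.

2.67 s

I_cm = (2/3)mr² = 0.2054 kg·m². The pivot is at distance d = 0.251 m from the centre of mass.
By the parallel-axis theorem, I = I_cm + md² = 0.2054 + 0.3081 = 0.5135 kg·m².
T = 2π√(I/(mgd)) = 2π√(0.5135/(4.89 × 2.31 × 0.251)) = 2.67 s.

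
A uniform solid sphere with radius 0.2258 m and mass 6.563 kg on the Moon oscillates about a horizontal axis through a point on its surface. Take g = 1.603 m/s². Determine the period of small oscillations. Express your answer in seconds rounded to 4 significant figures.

I_cm = (2/5)mr² = 0.13385 kg·m². The pivot is at distance d = 0.2258 m from the centre of mass.
By the parallel-axis theorem, I = I_cm + md² = 0.13385 + 0.33462 = 0.46847 kg·m².
T = 2π√(I/(mgd)) = 2π√(0.46847/(6.563 × 1.603 × 0.2258)) = 2.790 s.

2.790 s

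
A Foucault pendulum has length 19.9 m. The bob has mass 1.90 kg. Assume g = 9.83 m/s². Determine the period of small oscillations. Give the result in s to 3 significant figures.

8.94 s

T = 2π√(L/g) = 2π√(19.9/9.83) = 2π × 1.423 = 8.94 s.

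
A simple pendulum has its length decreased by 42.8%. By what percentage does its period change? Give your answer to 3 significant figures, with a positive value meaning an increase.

T ∝ √L, so T'/T = √(0.5720) = 0.7563.
Percentage change in T = (0.7563 − 1) × 100% = -24.4%.

-24.4%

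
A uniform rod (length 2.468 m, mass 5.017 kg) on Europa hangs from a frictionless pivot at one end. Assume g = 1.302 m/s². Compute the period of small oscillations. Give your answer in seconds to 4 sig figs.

7.063 s

For a physical pendulum T = 2π√(I/(mgd)), with d = 1.2340 m from pivot to centre of mass.
I_cm = mL²/12 = 5.017 × 2.468²/12 = 2.5466 kg·m²; I = I_cm + md² = 2.5466 + 5.017 × 1.2340² = 10.186 kg·m².
T = 2π√(10.186/(5.017 × 1.302 × 1.2340)) = 7.063 s.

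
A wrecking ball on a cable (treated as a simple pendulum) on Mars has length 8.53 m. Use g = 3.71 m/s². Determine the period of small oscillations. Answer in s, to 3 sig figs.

9.53 s

T = 2π√(L/g) = 2π√(8.53/3.71) = 2π × 1.516 = 9.53 s.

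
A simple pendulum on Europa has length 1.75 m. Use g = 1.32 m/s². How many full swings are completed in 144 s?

T = 2π√(L/g) = 2π√(1.75/1.32) = 7.235 s.
Number of complete oscillations = ⌊144/7.235⌋ = ⌊19.90⌋ = 19.

19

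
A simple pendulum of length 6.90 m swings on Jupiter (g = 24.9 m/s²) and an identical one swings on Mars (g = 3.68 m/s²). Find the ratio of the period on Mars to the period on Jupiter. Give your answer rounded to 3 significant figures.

2.60

T ∝ 1/√g, so T₂/T₁ = √(g₁/g₂) = √(24.9/3.68) = 2.60.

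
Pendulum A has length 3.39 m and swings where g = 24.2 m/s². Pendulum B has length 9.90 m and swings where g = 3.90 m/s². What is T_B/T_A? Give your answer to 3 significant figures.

4.26

T = 2π√(L/g), so T_B/T_A = √((L_B/g_B)/(L_A/g_A)) = √((9.90/3.90)/(3.39/24.2)) = 4.26.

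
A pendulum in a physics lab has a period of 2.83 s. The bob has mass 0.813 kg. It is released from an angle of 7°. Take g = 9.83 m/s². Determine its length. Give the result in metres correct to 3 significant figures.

From T = 2π√(L/g), L = gT²/(4π²) = 9.83 × 2.830²/(4π²) = 1.99 m.

1.99 m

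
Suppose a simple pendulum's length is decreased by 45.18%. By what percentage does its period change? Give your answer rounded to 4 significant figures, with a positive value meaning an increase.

-25.96%

T ∝ √L, so T'/T = √(0.54820) = 0.74041.
Percentage change in T = (0.74041 − 1) × 100% = -25.96%.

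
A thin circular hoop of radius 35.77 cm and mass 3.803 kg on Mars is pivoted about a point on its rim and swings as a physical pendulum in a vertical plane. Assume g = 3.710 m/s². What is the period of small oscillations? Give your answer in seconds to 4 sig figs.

I_cm = mr² = 0.48659 kg·m². The pivot is at distance d = 0.3577 m from the centre of mass.
By the parallel-axis theorem, I = I_cm + md² = 0.48659 + 0.48659 = 0.97318 kg·m².
T = 2π√(I/(mgd)) = 2π√(0.97318/(3.803 × 3.710 × 0.3577)) = 2.759 s.

2.759 s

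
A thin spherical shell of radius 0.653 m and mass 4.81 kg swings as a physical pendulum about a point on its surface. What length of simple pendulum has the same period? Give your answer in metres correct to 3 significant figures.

The equivalent simple-pendulum length is L_eq = I/(md), where I is about the pivot and d = 0.6530 m.
I_cm = (2/3)mR² = 1.367 kg·m², so I = I_cm + md² = 1.367 + 2.051 = 3.418 kg·m².
L_eq = 3.418/(4.81 × 0.6530) = 1.09 m.

1.09 m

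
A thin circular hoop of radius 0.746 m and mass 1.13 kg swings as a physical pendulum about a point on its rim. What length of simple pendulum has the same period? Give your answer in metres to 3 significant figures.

The equivalent simple-pendulum length is L_eq = I/(md), where I is about the pivot and d = 0.7460 m.
I_cm = mR² = 0.6289 kg·m², so I = I_cm + md² = 0.6289 + 0.6289 = 1.258 kg·m².
L_eq = 1.258/(1.13 × 0.7460) = 1.49 m.

1.49 m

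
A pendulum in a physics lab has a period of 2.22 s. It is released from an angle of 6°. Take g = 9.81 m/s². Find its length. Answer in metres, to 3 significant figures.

1.22 m

From T = 2π√(L/g), L = gT²/(4π²) = 9.81 × 2.220²/(4π²) = 1.22 m.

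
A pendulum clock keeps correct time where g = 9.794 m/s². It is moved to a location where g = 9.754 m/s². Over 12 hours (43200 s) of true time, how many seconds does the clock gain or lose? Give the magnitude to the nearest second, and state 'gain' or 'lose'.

lose 88 s

The clock's period scales as T ∝ 1/√g, so T'/T = √(9.794/9.754) = 1.00205.
In 43200 s of true time the clock registers 43200/1.00205 = 43111.7 s, so it loses 88 s.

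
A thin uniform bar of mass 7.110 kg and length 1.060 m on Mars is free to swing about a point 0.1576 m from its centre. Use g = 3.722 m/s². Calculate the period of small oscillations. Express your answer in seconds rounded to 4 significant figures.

For a physical pendulum T = 2π√(I/(mgd)), with d = 0.15760 m from pivot to centre of mass.
I_cm = mL²/12 = 7.110 × 1.060²/12 = 0.66573 kg·m²; I = I_cm + md² = 0.66573 + 7.110 × 0.15760² = 0.84233 kg·m².
T = 2π√(0.84233/(7.110 × 3.722 × 0.15760)) = 2.824 s.

2.824 s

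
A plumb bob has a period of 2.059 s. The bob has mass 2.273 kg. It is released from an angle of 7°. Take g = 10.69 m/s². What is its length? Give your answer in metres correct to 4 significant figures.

1.148 m

From T = 2π√(L/g), L = gT²/(4π²) = 10.69 × 2.0590²/(4π²) = 1.148 m.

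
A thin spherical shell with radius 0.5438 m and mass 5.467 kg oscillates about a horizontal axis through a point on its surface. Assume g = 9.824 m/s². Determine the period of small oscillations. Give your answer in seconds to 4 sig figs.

1.908 s

I_cm = (2/3)mr² = 1.0778 kg·m². The pivot is at distance d = 0.5438 m from the centre of mass.
By the parallel-axis theorem, I = I_cm + md² = 1.0778 + 1.6167 = 2.6945 kg·m².
T = 2π√(I/(mgd)) = 2π√(2.6945/(5.467 × 9.824 × 0.5438)) = 1.908 s.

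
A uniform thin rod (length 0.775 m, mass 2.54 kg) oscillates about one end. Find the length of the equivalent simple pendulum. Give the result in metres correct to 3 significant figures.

0.517 m

The equivalent simple-pendulum length is L_eq = I/(md), where I is about the pivot and d = 0.3875 m.
I_cm = (1/12)mL² = 0.1271 kg·m², so I = I_cm + md² = 0.1271 + 0.3814 = 0.5085 kg·m².
L_eq = 0.5085/(2.54 × 0.3875) = 0.517 m.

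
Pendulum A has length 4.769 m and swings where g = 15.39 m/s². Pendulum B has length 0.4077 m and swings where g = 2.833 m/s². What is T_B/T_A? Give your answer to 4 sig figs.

T = 2π√(L/g), so T_B/T_A = √((L_B/g_B)/(L_A/g_A)) = √((0.4077/2.833)/(4.769/15.39)) = 0.6815.

0.6815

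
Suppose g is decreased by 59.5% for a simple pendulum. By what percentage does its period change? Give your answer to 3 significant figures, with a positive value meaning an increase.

57.1%

T ∝ 1/√g, so T'/T = 1/√(0.4050) = 1.571.
Percentage change in T = (1.571 − 1) × 100% = 57.1%.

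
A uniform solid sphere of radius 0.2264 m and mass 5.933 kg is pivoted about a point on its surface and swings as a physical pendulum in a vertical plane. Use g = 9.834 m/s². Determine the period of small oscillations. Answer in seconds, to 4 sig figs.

I_cm = (2/5)mr² = 0.12164 kg·m². The pivot is at distance d = 0.2264 m from the centre of mass.
By the parallel-axis theorem, I = I_cm + md² = 0.12164 + 0.30411 = 0.42575 kg·m².
T = 2π√(I/(mgd)) = 2π√(0.42575/(5.933 × 9.834 × 0.2264)) = 1.128 s.

1.128 s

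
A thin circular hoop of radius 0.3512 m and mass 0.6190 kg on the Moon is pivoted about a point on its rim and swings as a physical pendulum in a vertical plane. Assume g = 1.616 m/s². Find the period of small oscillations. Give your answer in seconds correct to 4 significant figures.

I_cm = mr² = 0.076348 kg·m². The pivot is at distance d = 0.3512 m from the centre of mass.
By the parallel-axis theorem, I = I_cm + md² = 0.076348 + 0.076348 = 0.15270 kg·m².
T = 2π√(I/(mgd)) = 2π√(0.15270/(0.6190 × 1.616 × 0.3512)) = 4.142 s.

4.142 s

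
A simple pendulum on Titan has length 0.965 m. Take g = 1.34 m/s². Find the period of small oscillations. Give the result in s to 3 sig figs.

5.33 s

T = 2π√(L/g) = 2π√(0.965/1.34) = 2π × 0.8486 = 5.33 s.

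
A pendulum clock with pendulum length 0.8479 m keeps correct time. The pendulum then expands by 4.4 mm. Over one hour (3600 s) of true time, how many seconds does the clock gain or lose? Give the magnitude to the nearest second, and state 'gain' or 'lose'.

lose 9 s

T ∝ √L, so T'/T = √(0.85230/0.8479) = 1.00259.
In 3600 s of true time the clock registers 3600/1.00259 = 3590.7 s, so it loses 9 s.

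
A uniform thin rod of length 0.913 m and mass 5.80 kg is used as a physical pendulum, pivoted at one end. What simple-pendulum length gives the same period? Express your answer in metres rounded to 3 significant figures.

0.609 m

The equivalent simple-pendulum length is L_eq = I/(md), where I is about the pivot and d = 0.4565 m.
I_cm = (1/12)mL² = 0.4029 kg·m², so I = I_cm + md² = 0.4029 + 1.209 = 1.612 kg·m².
L_eq = 1.612/(5.80 × 0.4565) = 0.609 m.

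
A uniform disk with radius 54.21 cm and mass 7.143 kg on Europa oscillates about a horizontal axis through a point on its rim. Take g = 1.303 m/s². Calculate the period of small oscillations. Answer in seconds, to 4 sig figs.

I_cm = ½mr² = 1.0496 kg·m². The pivot is at distance d = 0.5421 m from the centre of mass.
By the parallel-axis theorem, I = I_cm + md² = 1.0496 + 2.0991 = 3.1487 kg·m².
T = 2π√(I/(mgd)) = 2π√(3.1487/(7.143 × 1.303 × 0.5421)) = 4.964 s.

4.964 s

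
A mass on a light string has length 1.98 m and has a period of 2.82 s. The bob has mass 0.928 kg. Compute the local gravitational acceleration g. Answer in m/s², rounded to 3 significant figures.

From T = 2π√(L/g), g = 4π²L/T² = 4π² × 1.98/2.820² = 9.83 m/s².

9.83 m/s²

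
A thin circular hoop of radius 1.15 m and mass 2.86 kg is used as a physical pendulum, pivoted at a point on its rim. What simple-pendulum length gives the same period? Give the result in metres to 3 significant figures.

The equivalent simple-pendulum length is L_eq = I/(md), where I is about the pivot and d = 1.150 m.
I_cm = mR² = 3.782 kg·m², so I = I_cm + md² = 3.782 + 3.782 = 7.565 kg·m².
L_eq = 7.565/(2.86 × 1.150) = 2.30 m.

2.30 m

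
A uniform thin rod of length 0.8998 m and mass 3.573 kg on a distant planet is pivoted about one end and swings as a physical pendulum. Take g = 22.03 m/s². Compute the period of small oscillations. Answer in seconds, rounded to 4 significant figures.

1.037 s

For a physical pendulum T = 2π√(I/(mgd)), with d = 0.44990 m from pivot to centre of mass.
I_cm = mL²/12 = 3.573 × 0.8998²/12 = 0.24107 kg·m²; I = I_cm + md² = 0.24107 + 3.573 × 0.44990² = 0.96428 kg·m².
T = 2π√(0.96428/(3.573 × 22.03 × 0.44990)) = 1.037 s.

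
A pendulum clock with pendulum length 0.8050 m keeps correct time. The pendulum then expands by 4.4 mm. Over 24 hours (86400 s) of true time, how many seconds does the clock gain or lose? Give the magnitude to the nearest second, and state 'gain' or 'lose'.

lose 235 s

T ∝ √L, so T'/T = √(0.80940/0.8050) = 1.00273.
In 86400 s of true time the clock registers 86400/1.00273 = 86164.8 s, so it loses 235 s.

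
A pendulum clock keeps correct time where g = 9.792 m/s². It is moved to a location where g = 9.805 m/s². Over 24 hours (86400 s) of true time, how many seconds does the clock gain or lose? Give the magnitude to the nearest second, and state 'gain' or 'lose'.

The clock's period scales as T ∝ 1/√g, so T'/T = √(9.792/9.805) = 0.999337.
In 86400 s of true time the clock registers 86400/0.999337 = 86457.3 s, so it gains 57 s.

gain 57 s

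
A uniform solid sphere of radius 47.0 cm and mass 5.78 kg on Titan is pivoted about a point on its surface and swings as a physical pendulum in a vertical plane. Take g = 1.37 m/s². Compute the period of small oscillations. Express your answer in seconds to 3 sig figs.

4.35 s

I_cm = (2/5)mr² = 0.5107 kg·m². The pivot is at distance d = 0.470 m from the centre of mass.
By the parallel-axis theorem, I = I_cm + md² = 0.5107 + 1.277 = 1.788 kg·m².
T = 2π√(I/(mgd)) = 2π√(1.788/(5.78 × 1.37 × 0.470)) = 4.35 s.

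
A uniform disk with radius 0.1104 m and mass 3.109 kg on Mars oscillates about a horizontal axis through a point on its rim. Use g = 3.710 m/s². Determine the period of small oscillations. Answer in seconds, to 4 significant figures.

1.327 s

I_cm = ½mr² = 0.018946 kg·m². The pivot is at distance d = 0.1104 m from the centre of mass.
By the parallel-axis theorem, I = I_cm + md² = 0.018946 + 0.037893 = 0.056839 kg·m².
T = 2π√(I/(mgd)) = 2π√(0.056839/(3.109 × 3.710 × 0.1104)) = 1.327 s.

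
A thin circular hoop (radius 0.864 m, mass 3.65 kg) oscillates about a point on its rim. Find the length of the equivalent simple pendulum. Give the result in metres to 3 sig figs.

1.73 m

The equivalent simple-pendulum length is L_eq = I/(md), where I is about the pivot and d = 0.8640 m.
I_cm = mR² = 2.725 kg·m², so I = I_cm + md² = 2.725 + 2.725 = 5.449 kg·m².
L_eq = 5.449/(3.65 × 0.8640) = 1.73 m.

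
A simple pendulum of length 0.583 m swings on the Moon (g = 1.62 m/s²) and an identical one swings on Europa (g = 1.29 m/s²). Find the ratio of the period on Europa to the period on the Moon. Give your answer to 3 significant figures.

T ∝ 1/√g, so T₂/T₁ = √(g₁/g₂) = √(1.62/1.29) = 1.12.

1.12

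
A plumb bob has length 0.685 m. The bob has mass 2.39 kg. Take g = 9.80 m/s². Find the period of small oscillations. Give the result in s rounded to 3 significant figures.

1.66 s

T = 2π√(L/g) = 2π√(0.685/9.80) = 2π × 0.2644 = 1.66 s.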